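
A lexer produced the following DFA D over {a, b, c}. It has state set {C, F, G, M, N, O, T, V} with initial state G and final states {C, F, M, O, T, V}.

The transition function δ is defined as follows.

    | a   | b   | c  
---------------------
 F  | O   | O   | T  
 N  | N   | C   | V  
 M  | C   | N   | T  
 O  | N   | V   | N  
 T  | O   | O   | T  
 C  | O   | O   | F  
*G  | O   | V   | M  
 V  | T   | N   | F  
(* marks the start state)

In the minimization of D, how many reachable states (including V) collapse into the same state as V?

Every state is reachable, so we keep all 8.
Start with accepting vs non-accepting: {C,F,M,O,T,V} | {G,N}.
Refine {C,F,M,O,T,V} on symbol a: members go to different blocks, giving {C,F,M,T,V} and {O}.
Split {C,F,M,T,V} by δ(·,a) → {C,F,T} and {M,V}.
Refine {G,N} on symbol a: members go to different blocks, giving {N} and {G}.
Stable partition: {C,F,T} | {N} | {O} | {M,V} | {G} — 5 equivalence classes.
State V belongs to the block {M,V}, which has 2 states.

2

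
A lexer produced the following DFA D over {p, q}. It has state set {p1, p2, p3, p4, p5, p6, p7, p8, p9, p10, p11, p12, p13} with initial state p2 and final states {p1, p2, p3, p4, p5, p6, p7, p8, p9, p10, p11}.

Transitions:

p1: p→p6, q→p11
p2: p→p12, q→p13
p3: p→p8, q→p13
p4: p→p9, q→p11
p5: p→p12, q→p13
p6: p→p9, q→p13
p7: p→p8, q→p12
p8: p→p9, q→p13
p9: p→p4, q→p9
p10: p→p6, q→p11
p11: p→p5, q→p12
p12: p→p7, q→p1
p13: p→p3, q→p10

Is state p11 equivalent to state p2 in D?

No

Every state is reachable, so we keep all 13.
Start with accepting vs non-accepting: {p1,p2,p3,p4,p5,p6,p7,p8,p9,p10,p11} | {p12,p13}.
Refine {p1,p2,p3,p4,p5,p6,p7,p8,p9,p10,p11} on symbol p: members go to different blocks, giving {p1,p3,p4,p6,p7,p8,p9,p10,p11} and {p2,p5}.
Split {p1,p3,p4,p6,p7,p8,p9,p10,p11} by δ(·,p) → {p1,p3,p4,p6,p7,p8,p9,p10} and {p11}.
On input q, block {p1,p3,p4,p6,p7,p8,p9,p10} splits into {p3,p6,p7,p8} and {p1,p4,p10} and {p9}.
Refine {p3,p6,p7,p8} on symbol p: members go to different blocks, giving {p3,p7} and {p6,p8}.
Split {p1,p4,p10} by δ(·,p) → {p1,p10} and {p4}.
The partition is now stable with 8 blocks: {p3,p7} | {p12,p13} | {p2,p5} | {p11} | {p1,p10} | {p9} | {p6,p8} | {p4}.
p11 and p2 end up in different blocks, so they are distinguishable. For instance, the string 'p' is accepted from only p11.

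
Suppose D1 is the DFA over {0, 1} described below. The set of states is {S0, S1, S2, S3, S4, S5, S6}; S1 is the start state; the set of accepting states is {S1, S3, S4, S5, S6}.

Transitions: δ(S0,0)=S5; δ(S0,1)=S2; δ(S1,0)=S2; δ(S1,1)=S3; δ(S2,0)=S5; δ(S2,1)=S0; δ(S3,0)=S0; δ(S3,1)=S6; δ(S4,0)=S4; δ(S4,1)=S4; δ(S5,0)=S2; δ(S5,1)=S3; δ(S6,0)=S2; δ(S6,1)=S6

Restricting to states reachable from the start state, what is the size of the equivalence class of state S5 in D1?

Reachable states from the start: {S0,S1,S2,S3,S5,S6}. Unreachable: {S4} — drop them.
Initial partition by acceptance: {S1,S3,S5,S6} | {S0,S2}.
The partition is now stable with 2 blocks: {S1,S3,S5,S6} | {S0,S2}.
The equivalence class containing S5 is {S1,S3,S5,S6}, of size 4.

4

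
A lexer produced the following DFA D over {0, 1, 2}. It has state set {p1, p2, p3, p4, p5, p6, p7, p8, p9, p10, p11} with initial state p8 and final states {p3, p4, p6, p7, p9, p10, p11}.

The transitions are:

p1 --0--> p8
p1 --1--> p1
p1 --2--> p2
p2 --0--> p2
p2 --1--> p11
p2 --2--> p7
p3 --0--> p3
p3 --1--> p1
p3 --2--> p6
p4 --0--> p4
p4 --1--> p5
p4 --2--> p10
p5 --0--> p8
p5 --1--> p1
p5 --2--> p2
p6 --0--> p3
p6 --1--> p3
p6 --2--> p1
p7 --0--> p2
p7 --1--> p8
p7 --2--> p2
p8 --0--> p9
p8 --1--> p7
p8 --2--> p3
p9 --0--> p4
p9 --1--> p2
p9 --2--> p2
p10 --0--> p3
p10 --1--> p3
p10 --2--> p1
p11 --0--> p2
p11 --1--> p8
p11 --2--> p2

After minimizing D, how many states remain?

All states are reachable from the start state.
P0 = {p3,p4,p6,p7,p9,p10,p11} | {p1,p2,p5,p8}.
Refine {p3,p4,p6,p7,p9,p10,p11} on symbol 0: members go to different blocks, giving {p3,p4,p6,p9,p10} and {p7,p11}.
Split {p3,p4,p6,p9,p10} by δ(·,1) → {p3,p4,p9} and {p6,p10}.
On input 2, block {p3,p4,p9} splits into {p3,p4} and {p9}.
On input 0, block {p1,p2,p5,p8} splits into {p1,p2,p5} and {p8}.
Split {p1,p2,p5} by δ(·,0) → {p1,p5} and {p2}.
Stable partition: {p3,p4} | {p1,p5} | {p7,p11} | {p6,p10} | {p9} | {p8} | {p2} — 7 equivalence classes.

7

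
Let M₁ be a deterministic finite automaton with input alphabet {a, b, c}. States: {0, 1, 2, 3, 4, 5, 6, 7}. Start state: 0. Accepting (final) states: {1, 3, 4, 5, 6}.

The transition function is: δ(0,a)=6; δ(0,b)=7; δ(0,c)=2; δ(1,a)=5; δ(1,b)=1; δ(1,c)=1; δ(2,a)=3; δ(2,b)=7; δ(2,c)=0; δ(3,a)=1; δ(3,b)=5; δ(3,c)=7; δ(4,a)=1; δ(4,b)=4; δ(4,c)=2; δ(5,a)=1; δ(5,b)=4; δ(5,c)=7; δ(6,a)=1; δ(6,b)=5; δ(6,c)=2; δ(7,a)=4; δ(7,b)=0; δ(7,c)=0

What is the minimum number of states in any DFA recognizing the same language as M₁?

3

All states are reachable from the start state.
P0 = {1,3,4,5,6} | {0,2,7}.
On input c, block {1,3,4,5,6} splits into {3,4,5,6} and {1}.
No further refinement is possible. Final partition (3 blocks): {3,4,5,6} | {0,2,7} | {1}.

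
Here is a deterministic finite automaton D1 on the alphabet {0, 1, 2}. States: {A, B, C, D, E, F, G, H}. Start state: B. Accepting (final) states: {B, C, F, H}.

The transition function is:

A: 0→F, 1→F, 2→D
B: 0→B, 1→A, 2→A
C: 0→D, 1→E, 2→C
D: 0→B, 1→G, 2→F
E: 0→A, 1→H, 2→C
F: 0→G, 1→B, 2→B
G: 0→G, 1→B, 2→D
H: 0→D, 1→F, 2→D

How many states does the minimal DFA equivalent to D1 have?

5

States {C,E,H} cannot be reached from the start state, so discard them.
Initial partition by acceptance: {B,F} | {A,D,G}.
Refine {B,F} on symbol 0: members go to different blocks, giving {B} and {F}.
Split {A,D,G} by δ(·,0) → {A} and {D} and {G}.
The partition is now stable with 5 blocks: {B} | {A} | {F} | {D} | {G}.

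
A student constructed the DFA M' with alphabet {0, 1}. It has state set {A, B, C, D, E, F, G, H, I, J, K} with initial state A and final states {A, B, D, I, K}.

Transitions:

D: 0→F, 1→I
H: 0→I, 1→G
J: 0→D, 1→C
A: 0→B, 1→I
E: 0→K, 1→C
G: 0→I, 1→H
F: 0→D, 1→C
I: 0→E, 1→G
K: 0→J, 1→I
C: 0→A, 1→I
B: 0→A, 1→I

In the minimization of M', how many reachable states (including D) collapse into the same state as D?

2

Every state is reachable, so we keep all 11.
Start with accepting vs non-accepting: {A,B,D,I,K} | {C,E,F,G,H,J}.
On input 0, block {A,B,D,I,K} splits into {D,I,K} and {A,B}.
Split {D,I,K} by δ(·,1) → {D,K} and {I}.
Split {C,E,F,G,H,J} by δ(·,0) → {E,F,J} and {G,H} and {C}.
The partition is now stable with 6 blocks: {D,K} | {E,F,J} | {A,B} | {I} | {G,H} | {C}.
The equivalence class containing D is {D,K}, of size 2.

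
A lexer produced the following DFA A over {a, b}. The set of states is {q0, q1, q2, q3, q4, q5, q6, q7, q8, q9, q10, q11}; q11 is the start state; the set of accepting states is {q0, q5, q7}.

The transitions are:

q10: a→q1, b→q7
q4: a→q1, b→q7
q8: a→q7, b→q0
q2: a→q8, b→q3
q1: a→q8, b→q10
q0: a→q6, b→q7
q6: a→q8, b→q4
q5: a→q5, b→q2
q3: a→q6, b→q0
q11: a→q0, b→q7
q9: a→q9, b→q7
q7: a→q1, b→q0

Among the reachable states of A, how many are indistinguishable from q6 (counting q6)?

2

Reachable states from the start: {q0,q1,q4,q6,q7,q8,q10,q11}. Unreachable: {q2,q3,q5,q9} — drop them.
Initial partition by acceptance: {q0,q7} | {q1,q4,q6,q8,q10,q11}.
Refine {q1,q4,q6,q8,q10,q11} on symbol a: members go to different blocks, giving {q1,q4,q6,q10} and {q8,q11}.
Refine {q1,q4,q6,q10} on symbol a: members go to different blocks, giving {q1,q6} and {q4,q10}.
Stable partition: {q0,q7} | {q1,q6} | {q8,q11} | {q4,q10} — 4 equivalence classes.
State q6 belongs to the block {q1,q6}, which has 2 states.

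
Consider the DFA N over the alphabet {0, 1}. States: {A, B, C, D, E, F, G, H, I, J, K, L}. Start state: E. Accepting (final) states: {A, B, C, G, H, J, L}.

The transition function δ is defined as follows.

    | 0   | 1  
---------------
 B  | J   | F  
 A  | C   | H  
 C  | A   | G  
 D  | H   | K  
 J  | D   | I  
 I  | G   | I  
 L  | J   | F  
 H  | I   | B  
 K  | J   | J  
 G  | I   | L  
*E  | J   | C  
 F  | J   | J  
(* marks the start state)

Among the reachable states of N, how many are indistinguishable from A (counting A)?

All states are reachable from the start state.
Initial partition by acceptance: {A,B,C,G,H,J,L} | {D,E,F,I,K}.
Refine {A,B,C,G,H,J,L} on symbol 0: members go to different blocks, giving {A,B,C,L} and {G,H,J}.
On input 0, block {A,B,C,L} splits into {A,C} and {B,L}.
On input 1, block {D,E,F,I,K} splits into {D,I} and {F,K} and {E}.
Split {D,I} by δ(·,1) → {D} and {I}.
Refine {G,H,J} on symbol 0: members go to different blocks, giving {G,H} and {J}.
No further refinement is possible. Final partition (8 blocks): {A,C} | {D} | {G,H} | {B,L} | {F,K} | {E} | {I} | {J}.
State A belongs to the block {A,C}, which has 2 states.

2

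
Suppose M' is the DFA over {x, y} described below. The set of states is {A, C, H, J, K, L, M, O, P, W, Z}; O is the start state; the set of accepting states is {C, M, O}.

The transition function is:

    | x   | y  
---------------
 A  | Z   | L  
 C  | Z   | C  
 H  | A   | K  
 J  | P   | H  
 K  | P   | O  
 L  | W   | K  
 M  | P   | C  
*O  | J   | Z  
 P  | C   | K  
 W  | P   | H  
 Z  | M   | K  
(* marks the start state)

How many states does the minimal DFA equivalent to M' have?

Start with accepting vs non-accepting: {C,M,O} | {A,H,J,K,L,P,W,Z}.
Split {C,M,O} by δ(·,y) → {C,M} and {O}.
On input x, block {A,H,J,K,L,P,W,Z} splits into {A,H,J,K,L,W} and {P,Z}.
Refine {A,H,J,K,L,W} on symbol x: members go to different blocks, giving {A,J,K,W} and {H,L}.
Refine {A,J,K,W} on symbol y: members go to different blocks, giving {A,J,W} and {K}.
The partition is now stable with 6 blocks: {C,M} | {A,J,W} | {O} | {P,Z} | {H,L} | {K}.

6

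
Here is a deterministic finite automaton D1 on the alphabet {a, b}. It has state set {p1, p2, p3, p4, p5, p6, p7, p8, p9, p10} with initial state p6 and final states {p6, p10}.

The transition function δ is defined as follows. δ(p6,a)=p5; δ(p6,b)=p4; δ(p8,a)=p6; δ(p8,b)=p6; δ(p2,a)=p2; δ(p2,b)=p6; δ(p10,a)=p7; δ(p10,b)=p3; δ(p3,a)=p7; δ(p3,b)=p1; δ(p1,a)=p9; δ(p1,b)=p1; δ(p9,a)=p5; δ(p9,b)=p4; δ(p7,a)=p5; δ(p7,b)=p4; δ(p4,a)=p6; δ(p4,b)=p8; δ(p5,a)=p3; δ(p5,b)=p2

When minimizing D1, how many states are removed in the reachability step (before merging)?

1

No path from p6 leads to p10; the other 9 states are all reachable.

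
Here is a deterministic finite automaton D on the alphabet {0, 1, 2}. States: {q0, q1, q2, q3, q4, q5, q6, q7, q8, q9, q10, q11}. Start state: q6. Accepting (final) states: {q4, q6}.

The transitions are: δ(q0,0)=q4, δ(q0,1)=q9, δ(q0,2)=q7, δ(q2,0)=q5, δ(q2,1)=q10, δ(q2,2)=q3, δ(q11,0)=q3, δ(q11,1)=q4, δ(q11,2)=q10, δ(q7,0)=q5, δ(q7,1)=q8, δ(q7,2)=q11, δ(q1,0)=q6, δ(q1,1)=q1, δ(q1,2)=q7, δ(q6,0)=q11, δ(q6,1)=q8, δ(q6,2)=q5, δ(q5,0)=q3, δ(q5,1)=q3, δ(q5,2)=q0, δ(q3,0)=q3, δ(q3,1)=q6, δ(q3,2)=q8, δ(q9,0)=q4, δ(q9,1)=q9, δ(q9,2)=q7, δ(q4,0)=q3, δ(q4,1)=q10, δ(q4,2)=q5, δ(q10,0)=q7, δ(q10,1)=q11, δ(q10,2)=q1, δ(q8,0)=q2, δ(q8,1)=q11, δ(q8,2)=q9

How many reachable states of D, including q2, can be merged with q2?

P0 = {q4,q6} | {q0,q1,q2,q3,q5,q7,q8,q9,q10,q11}.
On input 0, block {q0,q1,q2,q3,q5,q7,q8,q9,q10,q11} splits into {q2,q3,q5,q7,q8,q10,q11} and {q0,q1,q9}.
Refine {q2,q3,q5,q7,q8,q10,q11} on symbol 1: members go to different blocks, giving {q2,q5,q7,q8,q10} and {q3,q11}.
Refine {q2,q5,q7,q8,q10} on symbol 0: members go to different blocks, giving {q2,q7,q8,q10} and {q5}.
Split {q2,q7,q8,q10} by δ(·,0) → {q2,q7} and {q8,q10}.
No further refinement is possible. Final partition (6 blocks): {q4,q6} | {q2,q7} | {q0,q1,q9} | {q3,q11} | {q5} | {q8,q10}.
State q2 belongs to the block {q2,q7}, which has 2 states.

2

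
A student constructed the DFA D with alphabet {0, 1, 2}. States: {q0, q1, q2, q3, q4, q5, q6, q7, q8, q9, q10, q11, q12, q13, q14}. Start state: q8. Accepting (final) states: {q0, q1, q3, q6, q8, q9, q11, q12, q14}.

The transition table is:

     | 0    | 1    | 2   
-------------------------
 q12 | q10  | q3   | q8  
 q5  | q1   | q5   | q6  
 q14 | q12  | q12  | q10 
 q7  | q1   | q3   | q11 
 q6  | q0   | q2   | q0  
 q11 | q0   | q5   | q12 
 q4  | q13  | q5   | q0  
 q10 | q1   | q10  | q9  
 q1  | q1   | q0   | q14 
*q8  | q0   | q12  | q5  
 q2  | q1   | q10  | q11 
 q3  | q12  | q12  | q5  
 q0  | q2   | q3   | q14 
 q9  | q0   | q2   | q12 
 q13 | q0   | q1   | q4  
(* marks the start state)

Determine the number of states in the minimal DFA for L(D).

5

Reachable states from the start: {q0,q1,q2,q3,q5,q6,q8,q9,q10,q11,q12,q14}. Unreachable: {q4,q7,q13} — drop them.
Initial partition by acceptance: {q0,q1,q3,q6,q8,q9,q11,q12,q14} | {q2,q5,q10}.
Refine {q0,q1,q3,q6,q8,q9,q11,q12,q14} on symbol 0: members go to different blocks, giving {q1,q3,q6,q8,q9,q11,q14} and {q0,q12}.
On input 0, block {q1,q3,q6,q8,q9,q11,q14} splits into {q3,q6,q8,q9,q11,q14} and {q1}.
Split {q3,q6,q8,q9,q11,q14} by δ(·,1) → {q3,q8,q14} and {q6,q9,q11}.
Stable partition: {q3,q8,q14} | {q2,q5,q10} | {q0,q12} | {q1} | {q6,q9,q11} — 5 equivalence classes.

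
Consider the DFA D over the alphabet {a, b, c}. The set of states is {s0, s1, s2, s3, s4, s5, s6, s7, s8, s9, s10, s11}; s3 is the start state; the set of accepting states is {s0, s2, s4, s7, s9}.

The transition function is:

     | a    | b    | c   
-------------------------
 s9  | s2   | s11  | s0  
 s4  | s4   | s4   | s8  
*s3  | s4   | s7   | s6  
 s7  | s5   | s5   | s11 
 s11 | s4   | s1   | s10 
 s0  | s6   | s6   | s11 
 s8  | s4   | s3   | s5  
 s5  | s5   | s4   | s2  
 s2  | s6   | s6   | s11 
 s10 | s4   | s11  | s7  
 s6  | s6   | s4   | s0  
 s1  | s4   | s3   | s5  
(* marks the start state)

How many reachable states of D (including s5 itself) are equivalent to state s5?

States {s9} cannot be reached from the start state, so discard them.
Initial partition by acceptance: {s0,s2,s4,s7} | {s1,s3,s5,s6,s8,s10,s11}.
Refine {s0,s2,s4,s7} on symbol a: members go to different blocks, giving {s0,s2,s7} and {s4}.
On input a, block {s1,s3,s5,s6,s8,s10,s11} splits into {s1,s3,s8,s10,s11} and {s5,s6}.
On input b, block {s1,s3,s8,s10,s11} splits into {s1,s8,s10,s11} and {s3}.
On input b, block {s1,s8,s10,s11} splits into {s1,s8} and {s10,s11}.
Refine {s10,s11} on symbol b: members go to different blocks, giving {s10} and {s11}.
Stable partition: {s0,s2,s7} | {s1,s8} | {s4} | {s5,s6} | {s3} | {s10} | {s11} — 7 equivalence classes.
The equivalence class containing s5 is {s5,s6}, of size 2.

2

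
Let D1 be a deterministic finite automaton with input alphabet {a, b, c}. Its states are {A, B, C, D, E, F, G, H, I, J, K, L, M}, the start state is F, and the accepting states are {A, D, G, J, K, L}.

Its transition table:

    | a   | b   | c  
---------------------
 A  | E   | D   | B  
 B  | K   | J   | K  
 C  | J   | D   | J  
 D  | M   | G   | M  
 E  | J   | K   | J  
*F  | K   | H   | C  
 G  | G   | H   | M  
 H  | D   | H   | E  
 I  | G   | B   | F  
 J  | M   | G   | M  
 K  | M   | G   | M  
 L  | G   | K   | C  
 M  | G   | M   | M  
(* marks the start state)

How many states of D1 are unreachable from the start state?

BFS from F reaches {C, D, E, F, G, H, J, K, M}; the 4 state(s) A, B, I, L are never visited.

4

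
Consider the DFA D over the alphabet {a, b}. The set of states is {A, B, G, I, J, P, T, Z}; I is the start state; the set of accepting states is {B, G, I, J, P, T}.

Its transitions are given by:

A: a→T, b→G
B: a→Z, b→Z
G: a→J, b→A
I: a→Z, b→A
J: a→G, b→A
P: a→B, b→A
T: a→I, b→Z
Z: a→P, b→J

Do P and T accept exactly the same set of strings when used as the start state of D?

All states are reachable from the start state.
P0 = {B,G,I,J,P,T} | {A,Z}.
On input a, block {B,G,I,J,P,T} splits into {G,J,P,T} and {B,I}.
Refine {G,J,P,T} on symbol a: members go to different blocks, giving {P,T} and {G,J}.
The partition is now stable with 4 blocks: {P,T} | {A,Z} | {B,I} | {G,J}.
P and T lie in the same block of the stable partition, so they are equivalent — no string distinguishes them.

Yes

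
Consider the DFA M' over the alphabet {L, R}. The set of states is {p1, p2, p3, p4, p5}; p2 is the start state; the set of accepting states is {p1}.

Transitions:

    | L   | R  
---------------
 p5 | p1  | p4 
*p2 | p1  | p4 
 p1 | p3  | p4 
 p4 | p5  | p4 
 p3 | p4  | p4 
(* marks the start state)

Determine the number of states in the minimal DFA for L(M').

4

Every state is reachable, so we keep all 5.
P0 = {p1} | {p2,p3,p4,p5}.
On input L, block {p2,p3,p4,p5} splits into {p2,p5} and {p3,p4}.
Refine {p3,p4} on symbol L: members go to different blocks, giving {p3} and {p4}.
Stable partition: {p1} | {p2,p5} | {p3} | {p4} — 4 equivalence classes.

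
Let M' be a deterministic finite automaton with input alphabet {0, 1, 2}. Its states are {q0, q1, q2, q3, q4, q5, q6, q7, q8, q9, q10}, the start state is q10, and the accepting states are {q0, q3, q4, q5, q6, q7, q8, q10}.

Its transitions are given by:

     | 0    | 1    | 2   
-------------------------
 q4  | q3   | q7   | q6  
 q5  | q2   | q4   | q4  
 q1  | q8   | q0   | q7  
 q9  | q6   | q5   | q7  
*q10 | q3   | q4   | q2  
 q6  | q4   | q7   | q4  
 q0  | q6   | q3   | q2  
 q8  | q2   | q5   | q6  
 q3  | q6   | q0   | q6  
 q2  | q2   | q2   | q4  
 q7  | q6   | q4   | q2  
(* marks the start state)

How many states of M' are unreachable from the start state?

BFS from q10 reaches {q0, q2, q3, q4, q6, q7, q10}; the 4 state(s) q1, q5, q8, q9 are never visited.

4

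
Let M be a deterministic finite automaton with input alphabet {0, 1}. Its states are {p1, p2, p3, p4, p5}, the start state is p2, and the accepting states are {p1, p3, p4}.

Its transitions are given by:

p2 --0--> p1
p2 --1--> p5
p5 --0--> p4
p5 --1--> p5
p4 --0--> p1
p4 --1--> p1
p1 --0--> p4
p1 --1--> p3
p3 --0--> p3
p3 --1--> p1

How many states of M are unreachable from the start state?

Exploring from p2, all states are eventually visited, so none are unreachable.

0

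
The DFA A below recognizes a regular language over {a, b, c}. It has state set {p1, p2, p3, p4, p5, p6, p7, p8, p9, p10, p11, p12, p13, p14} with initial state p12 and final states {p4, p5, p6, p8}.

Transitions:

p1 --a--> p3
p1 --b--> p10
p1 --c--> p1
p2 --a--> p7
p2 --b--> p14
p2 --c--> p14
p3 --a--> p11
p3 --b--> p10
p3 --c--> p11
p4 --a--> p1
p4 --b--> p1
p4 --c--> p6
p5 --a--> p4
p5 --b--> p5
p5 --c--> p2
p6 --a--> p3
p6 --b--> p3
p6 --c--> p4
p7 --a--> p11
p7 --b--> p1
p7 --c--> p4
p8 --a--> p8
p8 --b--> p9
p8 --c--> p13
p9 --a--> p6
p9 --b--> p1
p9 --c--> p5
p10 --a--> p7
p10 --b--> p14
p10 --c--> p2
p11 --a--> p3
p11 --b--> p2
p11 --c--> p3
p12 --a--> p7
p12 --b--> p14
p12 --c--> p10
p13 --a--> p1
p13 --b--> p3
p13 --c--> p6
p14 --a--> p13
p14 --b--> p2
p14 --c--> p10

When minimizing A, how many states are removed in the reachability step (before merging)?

3

No path from p12 leads to p5, p8, p9; the other 11 states are all reachable.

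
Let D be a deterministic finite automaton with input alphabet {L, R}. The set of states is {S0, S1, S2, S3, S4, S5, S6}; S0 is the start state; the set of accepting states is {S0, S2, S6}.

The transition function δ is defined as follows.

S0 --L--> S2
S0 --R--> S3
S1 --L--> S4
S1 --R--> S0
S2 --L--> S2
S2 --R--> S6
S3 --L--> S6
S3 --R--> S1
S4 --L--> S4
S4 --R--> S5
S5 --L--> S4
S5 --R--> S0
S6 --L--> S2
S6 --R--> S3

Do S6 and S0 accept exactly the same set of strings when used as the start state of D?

All states are reachable from the start state.
Start with accepting vs non-accepting: {S0,S2,S6} | {S1,S3,S4,S5}.
Split {S0,S2,S6} by δ(·,R) → {S0,S6} and {S2}.
Split {S1,S3,S4,S5} by δ(·,L) → {S1,S4,S5} and {S3}.
Split {S1,S4,S5} by δ(·,R) → {S1,S5} and {S4}.
No further refinement is possible. Final partition (5 blocks): {S0,S6} | {S1,S5} | {S2} | {S3} | {S4}.
S6 and S0 lie in the same block of the stable partition, so they are equivalent — no string distinguishes them.

Yes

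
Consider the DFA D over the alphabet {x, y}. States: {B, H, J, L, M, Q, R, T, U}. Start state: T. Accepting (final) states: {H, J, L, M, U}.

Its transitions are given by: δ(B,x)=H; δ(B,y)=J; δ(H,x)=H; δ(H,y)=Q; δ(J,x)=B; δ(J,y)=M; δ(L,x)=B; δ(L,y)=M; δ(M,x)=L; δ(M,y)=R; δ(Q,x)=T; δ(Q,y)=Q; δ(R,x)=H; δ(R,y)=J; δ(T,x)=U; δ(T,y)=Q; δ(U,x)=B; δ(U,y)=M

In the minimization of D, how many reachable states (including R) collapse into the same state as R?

Initial partition by acceptance: {H,J,L,M,U} | {B,Q,R,T}.
On input x, block {H,J,L,M,U} splits into {J,L,U} and {H,M}.
Split {B,Q,R,T} by δ(·,x) → {B,R} and {T} and {Q}.
Refine {H,M} on symbol x: members go to different blocks, giving {H} and {M}.
Stable partition: {J,L,U} | {B,R} | {H} | {T} | {Q} | {M} — 6 equivalence classes.
The equivalence class containing R is {B,R}, of size 2.

2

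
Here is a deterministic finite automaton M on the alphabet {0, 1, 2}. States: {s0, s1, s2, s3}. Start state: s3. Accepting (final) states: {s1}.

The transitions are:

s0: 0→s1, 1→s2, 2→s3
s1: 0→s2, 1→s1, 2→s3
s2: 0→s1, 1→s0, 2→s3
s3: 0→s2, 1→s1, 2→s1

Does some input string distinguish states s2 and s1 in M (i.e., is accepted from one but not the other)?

Yes

Every state is reachable, so we keep all 4.
Initial partition by acceptance: {s1} | {s0,s2,s3}.
On input 0, block {s0,s2,s3} splits into {s0,s2} and {s3}.
The partition is now stable with 3 blocks: {s1} | {s0,s2} | {s3}.
s2 and s1 end up in different blocks, so they are distinguishable. For instance, the string 'ε' is accepted from only s1.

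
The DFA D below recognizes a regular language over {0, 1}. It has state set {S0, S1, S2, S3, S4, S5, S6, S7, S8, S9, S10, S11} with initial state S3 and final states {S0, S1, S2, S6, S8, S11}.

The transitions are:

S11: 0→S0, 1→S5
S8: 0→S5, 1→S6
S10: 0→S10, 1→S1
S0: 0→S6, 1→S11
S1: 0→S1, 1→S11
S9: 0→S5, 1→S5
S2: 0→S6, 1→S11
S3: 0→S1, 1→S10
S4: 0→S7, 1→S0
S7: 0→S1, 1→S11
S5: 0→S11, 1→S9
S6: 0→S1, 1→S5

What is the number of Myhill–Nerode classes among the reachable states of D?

Reachable states from the start: {S0,S1,S3,S5,S6,S9,S10,S11}. Unreachable: {S2,S4,S7,S8} — drop them.
Start with accepting vs non-accepting: {S0,S1,S6,S11} | {S3,S5,S9,S10}.
Split {S0,S1,S6,S11} by δ(·,1) → {S0,S1} and {S6,S11}.
Refine {S0,S1} on symbol 0: members go to different blocks, giving {S0} and {S1}.
Refine {S3,S5,S9,S10} on symbol 0: members go to different blocks, giving {S9,S10} and {S3} and {S5}.
Refine {S9,S10} on symbol 0: members go to different blocks, giving {S9} and {S10}.
On input 0, block {S6,S11} splits into {S6} and {S11}.
The partition is now stable with 8 blocks: {S0} | {S9} | {S6} | {S1} | {S3} | {S5} | {S10} | {S11}.

8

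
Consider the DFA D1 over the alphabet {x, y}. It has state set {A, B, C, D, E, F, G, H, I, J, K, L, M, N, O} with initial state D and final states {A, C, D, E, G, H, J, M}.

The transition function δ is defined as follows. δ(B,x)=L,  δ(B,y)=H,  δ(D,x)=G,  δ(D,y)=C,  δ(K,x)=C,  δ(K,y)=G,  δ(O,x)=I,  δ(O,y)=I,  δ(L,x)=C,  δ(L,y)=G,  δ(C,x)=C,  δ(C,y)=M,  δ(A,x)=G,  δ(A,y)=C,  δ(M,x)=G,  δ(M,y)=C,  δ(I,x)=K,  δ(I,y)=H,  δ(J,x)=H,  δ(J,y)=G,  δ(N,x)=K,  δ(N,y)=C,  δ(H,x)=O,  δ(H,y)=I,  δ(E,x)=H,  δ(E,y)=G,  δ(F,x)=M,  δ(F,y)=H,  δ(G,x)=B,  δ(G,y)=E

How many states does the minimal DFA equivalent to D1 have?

Reachable states from the start: {B,C,D,E,G,H,I,K,L,M,O}. Unreachable: {A,F,J,N} — drop them.
Initial partition by acceptance: {C,D,E,G,H,M} | {B,I,K,L,O}.
On input x, block {C,D,E,G,H,M} splits into {C,D,E,M} and {G,H}.
On input x, block {C,D,E,M} splits into {D,E,M} and {C}.
Refine {D,E,M} on symbol y: members go to different blocks, giving {D,M} and {E}.
Refine {B,I,K,L,O} on symbol x: members go to different blocks, giving {B,I,O} and {K,L}.
Refine {B,I,O} on symbol x: members go to different blocks, giving {B,I} and {O}.
Refine {G,H} on symbol x: members go to different blocks, giving {G} and {H}.
The partition is now stable with 8 blocks: {D,M} | {B,I} | {G} | {C} | {E} | {K,L} | {O} | {H}.

8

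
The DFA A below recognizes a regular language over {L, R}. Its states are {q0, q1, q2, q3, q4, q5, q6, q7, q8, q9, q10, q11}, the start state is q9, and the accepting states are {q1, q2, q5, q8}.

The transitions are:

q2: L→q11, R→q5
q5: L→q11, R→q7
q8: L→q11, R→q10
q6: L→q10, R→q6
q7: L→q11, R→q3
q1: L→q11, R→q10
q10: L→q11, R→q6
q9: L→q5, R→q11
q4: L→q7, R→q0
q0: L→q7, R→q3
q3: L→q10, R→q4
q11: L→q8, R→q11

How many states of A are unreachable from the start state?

2

No path from q9 leads to q1, q2; the other 10 states are all reachable.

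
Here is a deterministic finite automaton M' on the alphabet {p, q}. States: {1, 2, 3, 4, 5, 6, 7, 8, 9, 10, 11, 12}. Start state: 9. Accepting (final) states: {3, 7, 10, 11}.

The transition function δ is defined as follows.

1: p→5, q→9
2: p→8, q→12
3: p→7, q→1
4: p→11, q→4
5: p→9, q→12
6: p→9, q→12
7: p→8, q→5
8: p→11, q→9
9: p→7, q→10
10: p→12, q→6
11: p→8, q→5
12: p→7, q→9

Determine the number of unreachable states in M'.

4

Starting at 9 and following transitions, the reachable set is {5, 6, 7, 8, 9, 10, 11, 12}. That leaves 1, 2, 3, 4 unreachable — 4 in total.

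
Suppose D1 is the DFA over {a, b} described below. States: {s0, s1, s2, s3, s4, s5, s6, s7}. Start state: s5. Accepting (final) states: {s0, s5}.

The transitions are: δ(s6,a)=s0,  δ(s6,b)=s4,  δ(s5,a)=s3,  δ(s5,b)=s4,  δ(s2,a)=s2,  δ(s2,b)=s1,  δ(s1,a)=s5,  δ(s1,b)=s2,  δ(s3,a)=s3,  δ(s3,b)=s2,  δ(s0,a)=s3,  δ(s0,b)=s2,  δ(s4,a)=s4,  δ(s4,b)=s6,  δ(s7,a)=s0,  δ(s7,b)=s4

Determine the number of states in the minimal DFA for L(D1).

Reachable states from the start: {s0,s1,s2,s3,s4,s5,s6}. Unreachable: {s7} — drop them.
Start with accepting vs non-accepting: {s0,s5} | {s1,s2,s3,s4,s6}.
Refine {s1,s2,s3,s4,s6} on symbol a: members go to different blocks, giving {s2,s3,s4} and {s1,s6}.
Refine {s2,s3,s4} on symbol b: members go to different blocks, giving {s2,s4} and {s3}.
No further refinement is possible. Final partition (4 blocks): {s0,s5} | {s2,s4} | {s1,s6} | {s3}.

4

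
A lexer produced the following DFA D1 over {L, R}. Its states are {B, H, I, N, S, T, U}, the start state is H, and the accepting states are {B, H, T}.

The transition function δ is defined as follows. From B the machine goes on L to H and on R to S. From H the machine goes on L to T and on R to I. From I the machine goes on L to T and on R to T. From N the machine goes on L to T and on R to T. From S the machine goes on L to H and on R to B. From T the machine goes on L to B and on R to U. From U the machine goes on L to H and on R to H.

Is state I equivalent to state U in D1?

Yes

Reachable states from the start: {B,H,I,S,T,U}. Unreachable: {N} — drop them.
Initial partition by acceptance: {B,H,T} | {I,S,U}.
The partition is now stable with 2 blocks: {B,H,T} | {I,S,U}.
I and U lie in the same block of the stable partition, so they are equivalent — no string distinguishes them.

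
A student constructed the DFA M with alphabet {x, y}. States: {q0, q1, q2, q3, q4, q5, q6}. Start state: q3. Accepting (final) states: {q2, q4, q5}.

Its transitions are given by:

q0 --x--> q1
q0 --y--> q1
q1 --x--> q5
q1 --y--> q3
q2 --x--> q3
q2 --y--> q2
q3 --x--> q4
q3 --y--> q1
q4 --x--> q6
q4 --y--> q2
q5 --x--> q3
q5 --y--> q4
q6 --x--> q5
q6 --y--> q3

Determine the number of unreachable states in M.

1

No path from q3 leads to q0; the other 6 states are all reachable.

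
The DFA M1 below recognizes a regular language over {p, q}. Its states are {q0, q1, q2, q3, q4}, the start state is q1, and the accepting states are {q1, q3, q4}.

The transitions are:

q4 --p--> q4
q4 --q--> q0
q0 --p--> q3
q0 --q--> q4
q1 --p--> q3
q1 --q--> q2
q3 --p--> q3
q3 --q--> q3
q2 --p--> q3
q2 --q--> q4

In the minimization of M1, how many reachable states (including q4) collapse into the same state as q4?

1

P0 = {q1,q3,q4} | {q0,q2}.
On input q, block {q1,q3,q4} splits into {q1,q4} and {q3}.
Split {q1,q4} by δ(·,p) → {q1} and {q4}.
Stable partition: {q1} | {q0,q2} | {q3} | {q4} — 4 equivalence classes.
State q4 belongs to the block {q4}, which has 1 states.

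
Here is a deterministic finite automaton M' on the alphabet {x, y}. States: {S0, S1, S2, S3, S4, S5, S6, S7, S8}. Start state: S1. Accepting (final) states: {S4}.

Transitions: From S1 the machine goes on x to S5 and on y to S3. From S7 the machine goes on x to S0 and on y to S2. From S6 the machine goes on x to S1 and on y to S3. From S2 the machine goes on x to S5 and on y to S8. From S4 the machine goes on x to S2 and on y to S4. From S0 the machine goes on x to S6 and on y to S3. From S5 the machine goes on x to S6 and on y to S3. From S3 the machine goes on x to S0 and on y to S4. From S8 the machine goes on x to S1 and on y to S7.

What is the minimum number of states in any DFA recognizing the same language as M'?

4

Start with accepting vs non-accepting: {S4} | {S0,S1,S2,S3,S5,S6,S7,S8}.
On input y, block {S0,S1,S2,S3,S5,S6,S7,S8} splits into {S0,S1,S2,S5,S6,S7,S8} and {S3}.
On input y, block {S0,S1,S2,S5,S6,S7,S8} splits into {S0,S1,S5,S6} and {S2,S7,S8}.
The partition is now stable with 4 blocks: {S4} | {S0,S1,S5,S6} | {S3} | {S2,S7,S8}.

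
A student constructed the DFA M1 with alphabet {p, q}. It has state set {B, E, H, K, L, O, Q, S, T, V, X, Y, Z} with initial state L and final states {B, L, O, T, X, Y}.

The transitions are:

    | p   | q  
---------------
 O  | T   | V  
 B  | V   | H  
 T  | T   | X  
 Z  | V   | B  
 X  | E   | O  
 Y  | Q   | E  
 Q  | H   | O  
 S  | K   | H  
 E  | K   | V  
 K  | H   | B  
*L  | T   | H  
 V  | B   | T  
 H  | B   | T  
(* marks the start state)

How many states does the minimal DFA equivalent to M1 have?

7

First remove the unreachable states {Q,S,Y,Z}; 9 states remain.
P0 = {B,L,O,T,X} | {E,H,K,V}.
Refine {B,L,O,T,X} on symbol p: members go to different blocks, giving {L,O,T} and {B,X}.
Refine {L,O,T} on symbol q: members go to different blocks, giving {L,O} and {T}.
On input p, block {E,H,K,V} splits into {E,K} and {H,V}.
On input p, block {E,K} splits into {E} and {K}.
Refine {B,X} on symbol p: members go to different blocks, giving {X} and {B}.
The partition is now stable with 7 blocks: {L,O} | {E} | {X} | {T} | {H,V} | {K} | {B}.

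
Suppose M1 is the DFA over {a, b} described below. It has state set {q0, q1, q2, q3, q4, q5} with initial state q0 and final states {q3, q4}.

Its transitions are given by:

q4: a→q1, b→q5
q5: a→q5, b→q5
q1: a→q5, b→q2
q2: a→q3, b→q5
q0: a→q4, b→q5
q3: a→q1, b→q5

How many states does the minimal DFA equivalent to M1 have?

4

Every state is reachable, so we keep all 6.
Start with accepting vs non-accepting: {q3,q4} | {q0,q1,q2,q5}.
Split {q0,q1,q2,q5} by δ(·,a) → {q0,q2} and {q1,q5}.
Refine {q1,q5} on symbol b: members go to different blocks, giving {q1} and {q5}.
No further refinement is possible. Final partition (4 blocks): {q3,q4} | {q0,q2} | {q1} | {q5}.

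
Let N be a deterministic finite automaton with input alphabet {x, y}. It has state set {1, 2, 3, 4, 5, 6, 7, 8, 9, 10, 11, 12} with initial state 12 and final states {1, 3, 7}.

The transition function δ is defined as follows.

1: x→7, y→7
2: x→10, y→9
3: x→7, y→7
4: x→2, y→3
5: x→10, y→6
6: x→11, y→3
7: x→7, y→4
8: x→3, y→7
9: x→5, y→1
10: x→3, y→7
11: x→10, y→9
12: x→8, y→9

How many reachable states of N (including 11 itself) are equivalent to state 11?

4

Initial partition by acceptance: {1,3,7} | {2,4,5,6,8,9,10,11,12}.
Refine {1,3,7} on symbol y: members go to different blocks, giving {1,3} and {7}.
On input x, block {2,4,5,6,8,9,10,11,12} splits into {2,4,5,6,9,11,12} and {8,10}.
Split {2,4,5,6,9,11,12} by δ(·,x) → {2,5,11,12} and {4,6,9}.
No further refinement is possible. Final partition (5 blocks): {1,3} | {2,5,11,12} | {7} | {8,10} | {4,6,9}.
The equivalence class containing 11 is {2,5,11,12}, of size 4.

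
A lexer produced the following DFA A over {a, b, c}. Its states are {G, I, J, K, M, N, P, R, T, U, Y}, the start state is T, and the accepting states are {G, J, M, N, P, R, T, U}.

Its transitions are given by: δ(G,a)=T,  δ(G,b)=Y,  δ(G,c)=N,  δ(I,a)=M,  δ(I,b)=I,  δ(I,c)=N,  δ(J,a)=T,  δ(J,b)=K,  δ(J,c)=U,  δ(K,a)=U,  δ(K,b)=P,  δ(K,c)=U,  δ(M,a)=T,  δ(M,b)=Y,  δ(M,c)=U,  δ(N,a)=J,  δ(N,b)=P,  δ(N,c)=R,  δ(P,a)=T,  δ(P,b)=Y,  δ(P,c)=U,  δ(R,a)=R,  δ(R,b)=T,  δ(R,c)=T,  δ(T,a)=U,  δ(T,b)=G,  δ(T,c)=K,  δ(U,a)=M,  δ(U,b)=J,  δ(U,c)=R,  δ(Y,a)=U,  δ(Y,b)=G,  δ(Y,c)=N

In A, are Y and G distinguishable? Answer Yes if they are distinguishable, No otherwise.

Yes

Reachable states from the start: {G,J,K,M,N,P,R,T,U,Y}. Unreachable: {I} — drop them.
P0 = {G,J,M,N,P,R,T,U} | {K,Y}.
On input b, block {G,J,M,N,P,R,T,U} splits into {N,R,T,U} and {G,J,M,P}.
Split {N,R,T,U} by δ(·,a) → {N,U} and {R,T}.
Refine {R,T} on symbol a: members go to different blocks, giving {T} and {R}.
The partition is now stable with 5 blocks: {N,U} | {K,Y} | {G,J,M,P} | {T} | {R}.
Y and G end up in different blocks, so they are distinguishable. For instance, the string 'ε' is accepted from only G.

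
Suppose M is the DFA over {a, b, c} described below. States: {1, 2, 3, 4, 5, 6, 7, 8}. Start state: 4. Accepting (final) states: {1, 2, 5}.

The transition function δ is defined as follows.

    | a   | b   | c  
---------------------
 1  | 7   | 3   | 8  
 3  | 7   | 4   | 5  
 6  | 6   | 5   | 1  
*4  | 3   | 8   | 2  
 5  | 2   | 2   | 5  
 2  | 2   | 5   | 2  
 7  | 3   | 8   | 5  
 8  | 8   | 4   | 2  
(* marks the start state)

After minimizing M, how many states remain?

2

States {1,6} cannot be reached from the start state, so discard them.
Start with accepting vs non-accepting: {2,5} | {3,4,7,8}.
The partition is now stable with 2 blocks: {2,5} | {3,4,7,8}.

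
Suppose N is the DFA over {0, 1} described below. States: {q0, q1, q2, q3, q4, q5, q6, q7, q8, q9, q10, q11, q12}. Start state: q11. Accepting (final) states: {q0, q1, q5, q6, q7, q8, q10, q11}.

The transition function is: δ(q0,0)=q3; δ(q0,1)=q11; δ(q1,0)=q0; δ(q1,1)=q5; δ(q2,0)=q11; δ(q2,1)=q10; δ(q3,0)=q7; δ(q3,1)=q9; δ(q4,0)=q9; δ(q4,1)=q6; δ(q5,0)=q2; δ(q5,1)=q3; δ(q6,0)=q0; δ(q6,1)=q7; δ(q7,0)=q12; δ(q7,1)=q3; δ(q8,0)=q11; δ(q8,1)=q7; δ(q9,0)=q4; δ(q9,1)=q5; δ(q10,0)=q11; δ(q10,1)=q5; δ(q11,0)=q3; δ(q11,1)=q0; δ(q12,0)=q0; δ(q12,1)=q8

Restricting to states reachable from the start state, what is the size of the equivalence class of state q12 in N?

Reachable states from the start: {q0,q2,q3,q4,q5,q6,q7,q8,q9,q10,q11,q12}. Unreachable: {q1} — drop them.
Initial partition by acceptance: {q0,q5,q6,q7,q8,q10,q11} | {q2,q3,q4,q9,q12}.
On input 0, block {q0,q5,q6,q7,q8,q10,q11} splits into {q0,q5,q7,q11} and {q6,q8,q10}.
On input 1, block {q0,q5,q7,q11} splits into {q0,q11} and {q5,q7}.
On input 0, block {q2,q3,q4,q9,q12} splits into {q2,q12} and {q4,q9} and {q3}.
On input 1, block {q4,q9} splits into {q4} and {q9}.
The partition is now stable with 7 blocks: {q0,q11} | {q2,q12} | {q6,q8,q10} | {q5,q7} | {q4} | {q3} | {q9}.
State q12 belongs to the block {q2,q12}, which has 2 states.

2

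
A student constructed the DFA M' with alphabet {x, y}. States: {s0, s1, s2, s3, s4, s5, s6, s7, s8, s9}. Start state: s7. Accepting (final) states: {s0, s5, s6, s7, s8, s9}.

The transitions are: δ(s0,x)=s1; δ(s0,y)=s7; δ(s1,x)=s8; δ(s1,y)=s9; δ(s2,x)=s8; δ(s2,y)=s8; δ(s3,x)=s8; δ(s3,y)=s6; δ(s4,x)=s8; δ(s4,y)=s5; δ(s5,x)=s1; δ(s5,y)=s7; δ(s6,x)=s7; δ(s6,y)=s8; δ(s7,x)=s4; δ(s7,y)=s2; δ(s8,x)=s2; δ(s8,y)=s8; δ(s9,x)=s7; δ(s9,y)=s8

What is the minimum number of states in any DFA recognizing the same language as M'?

First remove the unreachable states {s0,s3,s6}; 7 states remain.
Start with accepting vs non-accepting: {s5,s7,s8,s9} | {s1,s2,s4}.
Split {s5,s7,s8,s9} by δ(·,x) → {s5,s7,s8} and {s9}.
Refine {s5,s7,s8} on symbol y: members go to different blocks, giving {s5,s8} and {s7}.
Refine {s5,s8} on symbol y: members go to different blocks, giving {s5} and {s8}.
Split {s1,s2,s4} by δ(·,y) → {s1} and {s2} and {s4}.
The partition is now stable with 7 blocks: {s5} | {s1} | {s9} | {s7} | {s8} | {s2} | {s4}.

7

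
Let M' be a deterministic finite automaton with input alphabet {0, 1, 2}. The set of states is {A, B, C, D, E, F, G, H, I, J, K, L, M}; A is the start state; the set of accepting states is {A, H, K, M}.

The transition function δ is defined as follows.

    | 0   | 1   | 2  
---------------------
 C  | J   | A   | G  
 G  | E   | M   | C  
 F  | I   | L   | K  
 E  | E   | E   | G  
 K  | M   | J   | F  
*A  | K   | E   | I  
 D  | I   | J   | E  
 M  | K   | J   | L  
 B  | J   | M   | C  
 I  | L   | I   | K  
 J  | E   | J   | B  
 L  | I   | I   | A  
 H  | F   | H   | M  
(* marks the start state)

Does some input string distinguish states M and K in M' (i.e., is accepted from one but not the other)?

No

States {D,H} cannot be reached from the start state, so discard them.
Initial partition by acceptance: {A,K,M} | {B,C,E,F,G,I,J,L}.
Refine {B,C,E,F,G,I,J,L} on symbol 1: members go to different blocks, giving {E,F,I,J,L} and {B,C,G}.
Refine {E,F,I,J,L} on symbol 2: members go to different blocks, giving {F,I,L} and {E,J}.
The partition is now stable with 4 blocks: {A,K,M} | {F,I,L} | {B,C,G} | {E,J}.
M and K lie in the same block of the stable partition, so they are equivalent — no string distinguishes them.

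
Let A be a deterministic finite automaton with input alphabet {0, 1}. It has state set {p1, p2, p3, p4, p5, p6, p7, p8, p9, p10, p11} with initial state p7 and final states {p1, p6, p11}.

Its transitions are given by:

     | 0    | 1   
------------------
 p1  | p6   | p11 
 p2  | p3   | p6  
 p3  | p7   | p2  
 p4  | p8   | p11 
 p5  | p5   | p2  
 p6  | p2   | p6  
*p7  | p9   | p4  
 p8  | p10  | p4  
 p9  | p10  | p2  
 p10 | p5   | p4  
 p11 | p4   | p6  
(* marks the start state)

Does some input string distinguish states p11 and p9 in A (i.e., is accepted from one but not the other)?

Reachable states from the start: {p2,p3,p4,p5,p6,p7,p8,p9,p10,p11}. Unreachable: {p1} — drop them.
P0 = {p6,p11} | {p2,p3,p4,p5,p7,p8,p9,p10}.
Split {p2,p3,p4,p5,p7,p8,p9,p10} by δ(·,1) → {p3,p5,p7,p8,p9,p10} and {p2,p4}.
No further refinement is possible. Final partition (3 blocks): {p6,p11} | {p3,p5,p7,p8,p9,p10} | {p2,p4}.
p11 and p9 end up in different blocks, so they are distinguishable. For instance, the string 'ε' is accepted from only p11.

Yes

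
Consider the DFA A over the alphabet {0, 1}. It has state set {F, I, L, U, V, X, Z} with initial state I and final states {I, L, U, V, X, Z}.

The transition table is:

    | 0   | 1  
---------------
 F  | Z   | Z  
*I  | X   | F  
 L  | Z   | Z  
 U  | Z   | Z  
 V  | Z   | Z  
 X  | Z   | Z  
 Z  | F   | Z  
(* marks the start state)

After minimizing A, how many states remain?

4

First remove the unreachable states {L,U,V}; 4 states remain.
P0 = {I,X,Z} | {F}.
Refine {I,X,Z} on symbol 0: members go to different blocks, giving {I,X} and {Z}.
Refine {I,X} on symbol 0: members go to different blocks, giving {I} and {X}.
No further refinement is possible. Final partition (4 blocks): {I} | {F} | {Z} | {X}.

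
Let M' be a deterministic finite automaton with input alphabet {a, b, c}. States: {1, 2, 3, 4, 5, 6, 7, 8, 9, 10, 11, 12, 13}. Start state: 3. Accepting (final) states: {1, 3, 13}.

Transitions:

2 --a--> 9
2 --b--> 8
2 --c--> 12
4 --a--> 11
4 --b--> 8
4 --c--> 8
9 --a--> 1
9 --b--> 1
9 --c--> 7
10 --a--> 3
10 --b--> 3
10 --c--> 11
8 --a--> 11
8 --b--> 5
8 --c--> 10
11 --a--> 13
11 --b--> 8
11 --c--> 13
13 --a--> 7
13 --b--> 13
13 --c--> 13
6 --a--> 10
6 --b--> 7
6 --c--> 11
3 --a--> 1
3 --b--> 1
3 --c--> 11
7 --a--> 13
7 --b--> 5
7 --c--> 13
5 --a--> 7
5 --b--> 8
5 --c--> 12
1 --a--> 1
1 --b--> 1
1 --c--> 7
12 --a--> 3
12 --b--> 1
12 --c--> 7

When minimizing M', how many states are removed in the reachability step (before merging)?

Starting at 3 and following transitions, the reachable set is {1, 3, 5, 7, 8, 10, 11, 12, 13}. That leaves 2, 4, 6, 9 unreachable — 4 in total.

4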